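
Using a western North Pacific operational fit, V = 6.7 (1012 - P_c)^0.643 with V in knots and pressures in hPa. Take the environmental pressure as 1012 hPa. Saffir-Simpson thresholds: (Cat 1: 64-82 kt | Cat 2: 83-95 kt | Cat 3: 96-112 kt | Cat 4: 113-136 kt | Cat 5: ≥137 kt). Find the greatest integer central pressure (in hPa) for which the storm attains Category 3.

949 hPa

Category 3 begins at V = 96 kt.
Required ΔP = (96/6.7)^(1/0.643) = 14.328^1.555 ≈ 62.82 hPa.
P_c ≤ 1012 − 62.82 = 949.18, so the highest integer P_c is 949 hPa.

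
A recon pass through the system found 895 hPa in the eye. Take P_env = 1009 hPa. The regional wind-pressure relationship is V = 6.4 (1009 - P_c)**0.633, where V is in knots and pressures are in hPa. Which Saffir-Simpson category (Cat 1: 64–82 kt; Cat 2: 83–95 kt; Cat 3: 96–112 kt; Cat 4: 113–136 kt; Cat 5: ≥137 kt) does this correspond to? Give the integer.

4

ΔP = 1009 − 895 = 114 hPa.
V ≈ 6.4 × 114^0.633 = 6.4 × 20.05 ≈ 128 kt.
128 kt falls in the Category 4 band.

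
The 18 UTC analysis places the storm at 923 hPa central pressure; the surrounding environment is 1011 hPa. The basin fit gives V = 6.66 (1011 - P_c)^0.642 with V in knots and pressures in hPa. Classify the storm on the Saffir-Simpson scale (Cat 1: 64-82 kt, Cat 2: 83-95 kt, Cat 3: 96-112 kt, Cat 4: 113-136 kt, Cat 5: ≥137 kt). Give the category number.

ΔP = 1011 − 923 = 88 hPa.
V ≈ 6.66 × 88^0.642 = 6.66 × 17.72 ≈ 118 kt.
118 kt falls in the Category 4 band.

4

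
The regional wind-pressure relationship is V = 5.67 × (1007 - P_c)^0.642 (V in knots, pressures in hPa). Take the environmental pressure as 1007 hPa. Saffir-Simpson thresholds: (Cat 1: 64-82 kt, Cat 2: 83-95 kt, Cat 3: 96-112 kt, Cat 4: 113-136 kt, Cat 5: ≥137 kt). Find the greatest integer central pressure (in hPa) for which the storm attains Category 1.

963 hPa

Category 1 begins at V = 64 kt.
Required ΔP = (64/5.67)^(1/0.642) = 11.287^1.558 ≈ 43.61 hPa.
P_c ≤ 1007 − 43.61 = 963.39, so the highest integer P_c is 963 hPa.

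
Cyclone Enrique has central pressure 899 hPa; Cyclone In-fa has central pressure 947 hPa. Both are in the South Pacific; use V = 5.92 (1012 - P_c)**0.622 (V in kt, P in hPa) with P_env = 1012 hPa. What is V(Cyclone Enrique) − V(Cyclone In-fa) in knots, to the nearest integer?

Cyclone Enrique: ΔP = 113; V ≈ 5.92 × 113^0.622 ≈ 112.03 kt.
Cyclone In-fa: ΔP = 65; V ≈ 5.92 × 65^0.622 ≈ 79.42 kt.
Difference ≈ 112.03 − 79.42 = 32.61 → 33 kt.

33 kt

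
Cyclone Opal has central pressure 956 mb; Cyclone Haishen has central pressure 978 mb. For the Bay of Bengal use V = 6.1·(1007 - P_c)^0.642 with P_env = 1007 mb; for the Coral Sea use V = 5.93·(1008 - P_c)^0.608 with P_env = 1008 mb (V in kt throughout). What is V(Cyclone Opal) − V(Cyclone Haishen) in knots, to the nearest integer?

Cyclone Opal: ΔP = 51; V ≈ 6.1 × 51^0.642 ≈ 76.14 kt.
Cyclone Haishen: ΔP = 30; V ≈ 5.93 × 30^0.608 ≈ 46.90 kt.
Difference ≈ 76.14 − 46.90 = 29.24 → 29 kt.

29 kt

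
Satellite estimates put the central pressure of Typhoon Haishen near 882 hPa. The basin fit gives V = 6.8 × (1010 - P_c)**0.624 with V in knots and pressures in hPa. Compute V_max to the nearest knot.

140 kt

ΔP = 1010 − 882 = 128 hPa.
128^0.624 ≈ 20.649.
V ≈ 6.8 × 20.649 ≈ 140.4 kt.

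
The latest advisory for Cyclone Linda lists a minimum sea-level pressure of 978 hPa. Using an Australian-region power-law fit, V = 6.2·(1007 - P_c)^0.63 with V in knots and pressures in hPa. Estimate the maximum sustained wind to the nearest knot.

52 kt

ΔP = 1007 − 978 = 29 hPa.
29^0.63 ≈ 8.343.
V ≈ 6.2 × 8.343 ≈ 51.7 kt.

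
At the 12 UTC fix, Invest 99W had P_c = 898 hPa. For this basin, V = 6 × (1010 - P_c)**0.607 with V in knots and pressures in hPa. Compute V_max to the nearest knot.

ΔP = 1010 − 898 = 112 hPa.
112^0.607 ≈ 17.534.
V ≈ 6 × 17.534 ≈ 105.2 kt.

105 kt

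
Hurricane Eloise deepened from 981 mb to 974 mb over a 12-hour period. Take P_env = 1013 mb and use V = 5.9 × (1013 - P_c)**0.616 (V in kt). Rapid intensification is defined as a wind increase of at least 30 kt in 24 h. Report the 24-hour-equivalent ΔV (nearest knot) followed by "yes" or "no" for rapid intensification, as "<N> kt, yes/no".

V₁: ΔP = 32, V ≈ 5.9 × 32^0.616 ≈ 49.89 kt.
V₂: ΔP = 39, V ≈ 5.9 × 39^0.616 ≈ 56.36 kt.
ΔV over 12 h = 6.47 kt → 24 h equivalent = 6.47 × 24/12 ≈ 12.94 kt.
13 kt < 30 kt ⇒ not rapid intensification.

13 kt, no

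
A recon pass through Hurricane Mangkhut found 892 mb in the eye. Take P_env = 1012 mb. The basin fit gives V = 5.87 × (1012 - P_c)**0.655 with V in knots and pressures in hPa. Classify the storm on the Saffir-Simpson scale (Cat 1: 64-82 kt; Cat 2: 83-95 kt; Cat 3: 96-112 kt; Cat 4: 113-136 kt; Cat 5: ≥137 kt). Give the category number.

4

ΔP = 1012 − 892 = 120 mb.
V ≈ 5.87 × 120^0.655 = 5.87 × 23.01 ≈ 135 kt.
135 kt falls in the Category 4 band.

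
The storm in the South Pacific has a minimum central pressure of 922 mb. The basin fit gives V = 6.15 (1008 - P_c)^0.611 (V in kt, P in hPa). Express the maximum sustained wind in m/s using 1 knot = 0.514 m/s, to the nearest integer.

ΔP = 1008 − 922 = 86 mb.
V ≈ 6.15 × 86^0.611 = 6.15 × 15.205 ≈ 93.509 kt.
93.509 × 0.514 ≈ 48.06 m/s → 48 m/s.

48 m/s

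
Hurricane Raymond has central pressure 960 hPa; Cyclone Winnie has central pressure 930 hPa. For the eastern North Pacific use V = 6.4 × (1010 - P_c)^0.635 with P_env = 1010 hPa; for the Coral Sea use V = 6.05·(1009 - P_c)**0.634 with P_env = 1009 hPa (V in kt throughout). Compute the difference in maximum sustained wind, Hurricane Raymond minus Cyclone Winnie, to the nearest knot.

-20 kt

Hurricane Raymond: ΔP = 50; V ≈ 6.4 × 50^0.635 ≈ 76.74 kt.
Cyclone Winnie: ΔP = 79; V ≈ 6.05 × 79^0.634 ≈ 96.57 kt.
Difference ≈ 76.74 − 96.57 = -19.83 → -20 kt.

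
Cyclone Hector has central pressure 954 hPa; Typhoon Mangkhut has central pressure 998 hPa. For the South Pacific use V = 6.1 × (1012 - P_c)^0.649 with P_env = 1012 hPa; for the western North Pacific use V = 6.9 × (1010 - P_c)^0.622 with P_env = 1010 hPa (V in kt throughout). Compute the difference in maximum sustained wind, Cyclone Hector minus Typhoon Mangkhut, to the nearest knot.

53 kt

Cyclone Hector: ΔP = 58; V ≈ 6.1 × 58^0.649 ≈ 85.07 kt.
Typhoon Mangkhut: ΔP = 12; V ≈ 6.9 × 12^0.622 ≈ 32.37 kt.
Difference ≈ 85.07 − 32.37 = 52.70 → 53 kt.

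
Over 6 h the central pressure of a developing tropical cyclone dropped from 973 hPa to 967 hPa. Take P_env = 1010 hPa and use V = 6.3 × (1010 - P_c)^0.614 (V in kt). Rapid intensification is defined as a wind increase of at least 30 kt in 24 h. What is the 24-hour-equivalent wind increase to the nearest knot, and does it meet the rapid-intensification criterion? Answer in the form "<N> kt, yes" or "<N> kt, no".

22 kt, no

V₁: ΔP = 37, V ≈ 6.3 × 37^0.614 ≈ 57.84 kt.
V₂: ΔP = 43, V ≈ 6.3 × 43^0.614 ≈ 63.43 kt.
ΔV over 6 h = 5.59 kt → 24 h equivalent = 5.59 × 24/6 ≈ 22.36 kt.
22 kt < 30 kt ⇒ not rapid intensification.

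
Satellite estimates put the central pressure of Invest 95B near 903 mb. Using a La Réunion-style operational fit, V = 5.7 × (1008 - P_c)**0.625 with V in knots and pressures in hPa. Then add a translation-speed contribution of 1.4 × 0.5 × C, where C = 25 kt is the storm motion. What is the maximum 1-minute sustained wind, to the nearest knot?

ΔP = 1008 − 903 = 105 mb.
105^0.625 ≈ 18.333.
V ≈ 5.7 × 18.333 ≈ 104.5 kt.
Translation term: 1.4 × 0.5 × 25 = 17.5 kt.
Corrected V ≈ 122 kt → 122 kt.

122 kt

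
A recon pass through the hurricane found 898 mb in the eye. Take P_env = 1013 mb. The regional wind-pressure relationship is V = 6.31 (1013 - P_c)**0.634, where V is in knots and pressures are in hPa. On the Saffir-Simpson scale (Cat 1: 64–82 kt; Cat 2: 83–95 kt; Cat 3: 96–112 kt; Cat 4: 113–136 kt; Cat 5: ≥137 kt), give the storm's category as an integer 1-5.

ΔP = 1013 − 898 = 115 mb.
V ≈ 6.31 × 115^0.634 = 6.31 × 20.25 ≈ 128 kt.
128 kt falls in the Category 4 band.

4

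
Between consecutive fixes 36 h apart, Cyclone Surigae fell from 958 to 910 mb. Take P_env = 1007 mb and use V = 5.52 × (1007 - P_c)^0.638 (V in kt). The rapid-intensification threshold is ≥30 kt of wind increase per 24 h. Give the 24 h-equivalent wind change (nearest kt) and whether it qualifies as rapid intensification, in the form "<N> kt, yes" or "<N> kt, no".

V₁: ΔP = 49, V ≈ 5.52 × 49^0.638 ≈ 66.11 kt.
V₂: ΔP = 97, V ≈ 5.52 × 97^0.638 ≈ 102.21 kt.
ΔV over 36 h = 36.10 kt → 24 h equivalent = 36.10 × 24/36 ≈ 24.07 kt.
24 kt < 30 kt ⇒ not rapid intensification.

24 kt, no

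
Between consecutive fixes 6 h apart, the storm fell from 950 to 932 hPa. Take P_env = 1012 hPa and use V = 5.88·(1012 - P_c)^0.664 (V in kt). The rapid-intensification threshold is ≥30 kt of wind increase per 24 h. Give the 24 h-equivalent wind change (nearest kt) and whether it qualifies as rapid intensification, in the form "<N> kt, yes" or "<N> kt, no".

V₁: ΔP = 62, V ≈ 5.88 × 62^0.664 ≈ 91.10 kt.
V₂: ΔP = 80, V ≈ 5.88 × 80^0.664 ≈ 107.90 kt.
ΔV over 6 h = 16.80 kt → 24 h equivalent = 16.80 × 24/6 ≈ 67.20 kt.
67 kt ≥ 30 kt ⇒ rapid intensification.

67 kt, yes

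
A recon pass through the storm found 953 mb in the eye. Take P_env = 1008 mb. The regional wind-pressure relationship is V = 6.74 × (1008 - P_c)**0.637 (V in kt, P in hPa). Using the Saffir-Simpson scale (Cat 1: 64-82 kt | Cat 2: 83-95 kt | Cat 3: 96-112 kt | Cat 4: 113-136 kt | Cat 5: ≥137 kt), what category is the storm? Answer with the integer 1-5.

ΔP = 1008 − 953 = 55 mb.
V ≈ 6.74 × 55^0.637 = 6.74 × 12.84 ≈ 87 kt.
87 kt falls in the Category 2 band.

2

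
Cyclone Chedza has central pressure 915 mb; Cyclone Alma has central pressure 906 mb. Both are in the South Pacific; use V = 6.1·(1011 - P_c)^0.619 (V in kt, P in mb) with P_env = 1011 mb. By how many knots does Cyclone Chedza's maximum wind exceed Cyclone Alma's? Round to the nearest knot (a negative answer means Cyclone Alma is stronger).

-6 kt

Cyclone Chedza: ΔP = 96; V ≈ 6.1 × 96^0.619 ≈ 102.89 kt.
Cyclone Alma: ΔP = 105; V ≈ 6.1 × 105^0.619 ≈ 108.75 kt.
Difference ≈ 102.89 − 108.75 = -5.86 → -6 kt.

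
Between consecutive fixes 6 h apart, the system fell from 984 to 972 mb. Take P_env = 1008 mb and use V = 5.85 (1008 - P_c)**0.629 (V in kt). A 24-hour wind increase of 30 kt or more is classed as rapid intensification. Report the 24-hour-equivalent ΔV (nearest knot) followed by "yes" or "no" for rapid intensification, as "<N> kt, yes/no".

50 kt, yes

V₁: ΔP = 24, V ≈ 5.85 × 24^0.629 ≈ 43.18 kt.
V₂: ΔP = 36, V ≈ 5.85 × 36^0.629 ≈ 55.73 kt.
ΔV over 6 h = 12.55 kt → 24 h equivalent = 12.55 × 24/6 ≈ 50.20 kt.
50 kt ≥ 30 kt ⇒ rapid intensification.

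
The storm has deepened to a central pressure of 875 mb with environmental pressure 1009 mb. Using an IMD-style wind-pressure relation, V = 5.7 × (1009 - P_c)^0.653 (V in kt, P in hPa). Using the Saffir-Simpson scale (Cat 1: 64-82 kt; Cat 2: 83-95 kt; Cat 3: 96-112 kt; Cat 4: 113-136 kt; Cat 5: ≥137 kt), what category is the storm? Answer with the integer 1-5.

5

ΔP = 1009 − 875 = 134 mb.
V ≈ 5.7 × 134^0.653 = 5.7 × 24.49 ≈ 140 kt.
140 kt falls in the Category 5 band.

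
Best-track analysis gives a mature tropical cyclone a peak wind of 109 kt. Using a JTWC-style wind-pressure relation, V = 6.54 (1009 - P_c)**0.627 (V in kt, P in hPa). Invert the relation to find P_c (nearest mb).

920 mb

ΔP = (V / 6.54)^(1/0.627) = (109/6.54)^1.595.
109/6.54 = 16.667; 16.667^1.595 ≈ 88.86 mb.
P_c = 1009 − 88.86 = 920.14 ≈ 920 mb.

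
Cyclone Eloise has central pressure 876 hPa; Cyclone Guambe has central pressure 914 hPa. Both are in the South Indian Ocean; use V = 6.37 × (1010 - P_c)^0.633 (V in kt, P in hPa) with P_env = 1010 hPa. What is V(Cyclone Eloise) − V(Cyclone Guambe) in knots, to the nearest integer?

27 kt

Cyclone Eloise: ΔP = 134; V ≈ 6.37 × 134^0.633 ≈ 141.45 kt.
Cyclone Guambe: ΔP = 96; V ≈ 6.37 × 96^0.633 ≈ 114.53 kt.
Difference ≈ 141.45 − 114.53 = 26.92 → 27 kt.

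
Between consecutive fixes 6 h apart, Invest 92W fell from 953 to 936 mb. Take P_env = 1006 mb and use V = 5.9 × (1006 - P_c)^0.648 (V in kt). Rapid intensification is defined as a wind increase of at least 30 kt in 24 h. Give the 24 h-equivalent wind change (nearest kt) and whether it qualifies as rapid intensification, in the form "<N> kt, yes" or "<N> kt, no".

V₁: ΔP = 53, V ≈ 5.9 × 53^0.648 ≈ 77.30 kt.
V₂: ΔP = 70, V ≈ 5.9 × 70^0.648 ≈ 92.57 kt.
ΔV over 6 h = 15.27 kt → 24 h equivalent = 15.27 × 24/6 ≈ 61.08 kt.
61 kt ≥ 30 kt ⇒ rapid intensification.

61 kt, yes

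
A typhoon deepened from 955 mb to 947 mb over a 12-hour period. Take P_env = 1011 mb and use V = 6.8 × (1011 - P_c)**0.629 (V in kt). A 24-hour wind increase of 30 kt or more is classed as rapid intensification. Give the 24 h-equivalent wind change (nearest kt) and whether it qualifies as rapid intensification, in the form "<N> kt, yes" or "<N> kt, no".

15 kt, no

V₁: ΔP = 56, V ≈ 6.8 × 56^0.629 ≈ 85.53 kt.
V₂: ΔP = 64, V ≈ 6.8 × 64^0.629 ≈ 93.02 kt.
ΔV over 12 h = 7.49 kt → 24 h equivalent = 7.49 × 24/12 ≈ 14.98 kt.
15 kt < 30 kt ⇒ not rapid intensification.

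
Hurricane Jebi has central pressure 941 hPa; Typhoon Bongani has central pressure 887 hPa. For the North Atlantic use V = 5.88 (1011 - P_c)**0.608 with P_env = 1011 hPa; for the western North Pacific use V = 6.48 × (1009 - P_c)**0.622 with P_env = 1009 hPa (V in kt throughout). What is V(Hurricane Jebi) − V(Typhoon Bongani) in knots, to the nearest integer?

-51 kt

Hurricane Jebi: ΔP = 70; V ≈ 5.88 × 70^0.608 ≈ 77.84 kt.
Typhoon Bongani: ΔP = 122; V ≈ 6.48 × 122^0.622 ≈ 128.61 kt.
Difference ≈ 77.84 − 128.61 = -50.77 → -51 kt.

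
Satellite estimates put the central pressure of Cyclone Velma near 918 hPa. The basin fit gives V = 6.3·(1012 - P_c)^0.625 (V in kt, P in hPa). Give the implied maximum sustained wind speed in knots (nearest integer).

ΔP = 1012 − 918 = 94 hPa.
94^0.625 ≈ 17.108.
V ≈ 6.3 × 17.108 ≈ 107.8 kt.

108 kt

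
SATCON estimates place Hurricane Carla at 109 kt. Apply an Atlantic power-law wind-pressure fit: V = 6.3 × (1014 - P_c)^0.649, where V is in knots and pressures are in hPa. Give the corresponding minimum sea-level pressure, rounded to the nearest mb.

933 mb

ΔP = (V / 6.3)^(1/0.649) = (109/6.3)^1.541.
109/6.3 = 17.302; 17.302^1.541 ≈ 80.85 mb.
P_c = 1014 − 80.85 = 933.15 ≈ 933 mb.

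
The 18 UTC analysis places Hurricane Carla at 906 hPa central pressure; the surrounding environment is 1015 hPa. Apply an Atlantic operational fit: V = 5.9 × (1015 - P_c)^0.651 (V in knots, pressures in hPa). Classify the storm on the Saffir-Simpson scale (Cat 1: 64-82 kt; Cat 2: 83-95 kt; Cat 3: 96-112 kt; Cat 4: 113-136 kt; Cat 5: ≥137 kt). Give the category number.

ΔP = 1015 − 906 = 109 hPa.
V ≈ 5.9 × 109^0.651 = 5.9 × 21.20 ≈ 125 kt.
125 kt falls in the Category 4 band.

4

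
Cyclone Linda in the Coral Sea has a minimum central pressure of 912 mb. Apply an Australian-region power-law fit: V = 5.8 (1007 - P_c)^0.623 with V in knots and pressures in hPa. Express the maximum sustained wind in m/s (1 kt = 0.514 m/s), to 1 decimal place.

50.9 m/s

ΔP = 1007 − 912 = 95 mb.
V ≈ 5.8 × 95^0.623 = 5.8 × 17.066 ≈ 98.981 kt.
98.981 × 0.514 ≈ 50.88 m/s → 50.9 m/s.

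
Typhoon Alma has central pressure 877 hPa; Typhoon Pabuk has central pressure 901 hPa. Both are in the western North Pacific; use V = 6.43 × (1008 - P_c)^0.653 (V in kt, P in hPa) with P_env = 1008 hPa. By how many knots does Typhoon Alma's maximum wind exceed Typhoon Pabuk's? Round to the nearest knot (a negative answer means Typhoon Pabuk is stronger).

19 kt

Typhoon Alma: ΔP = 131; V ≈ 6.43 × 131^0.653 ≈ 155.16 kt.
Typhoon Pabuk: ΔP = 107; V ≈ 6.43 × 107^0.653 ≈ 135.96 kt.
Difference ≈ 155.16 − 135.96 = 19.20 → 19 kt.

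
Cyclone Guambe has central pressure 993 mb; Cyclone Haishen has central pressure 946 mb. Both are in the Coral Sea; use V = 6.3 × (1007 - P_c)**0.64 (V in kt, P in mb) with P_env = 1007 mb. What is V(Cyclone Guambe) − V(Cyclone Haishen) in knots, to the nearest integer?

Cyclone Guambe: ΔP = 14; V ≈ 6.3 × 14^0.64 ≈ 34.11 kt.
Cyclone Haishen: ΔP = 61; V ≈ 6.3 × 61^0.64 ≈ 87.49 kt.
Difference ≈ 34.11 − 87.49 = -53.38 → -53 kt.

-53 kt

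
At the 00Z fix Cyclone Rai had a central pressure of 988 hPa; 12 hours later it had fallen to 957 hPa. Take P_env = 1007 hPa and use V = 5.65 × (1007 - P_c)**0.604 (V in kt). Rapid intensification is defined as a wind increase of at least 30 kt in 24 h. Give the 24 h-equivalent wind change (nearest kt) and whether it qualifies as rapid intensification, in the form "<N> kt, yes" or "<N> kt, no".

53 kt, yes

V₁: ΔP = 19, V ≈ 5.65 × 19^0.604 ≈ 33.45 kt.
V₂: ΔP = 50, V ≈ 5.65 × 50^0.604 ≈ 60.01 kt.
ΔV over 12 h = 26.56 kt → 24 h equivalent = 26.56 × 24/12 ≈ 53.12 kt.
53 kt ≥ 30 kt ⇒ rapid intensification.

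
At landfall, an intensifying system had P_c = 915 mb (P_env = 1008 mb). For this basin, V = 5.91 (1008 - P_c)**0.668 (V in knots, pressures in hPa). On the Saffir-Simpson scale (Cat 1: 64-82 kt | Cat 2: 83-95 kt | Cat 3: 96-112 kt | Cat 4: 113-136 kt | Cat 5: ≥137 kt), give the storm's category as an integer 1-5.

ΔP = 1008 − 915 = 93 mb.
V ≈ 5.91 × 93^0.668 = 5.91 × 20.65 ≈ 122 kt.
122 kt falls in the Category 4 band.

4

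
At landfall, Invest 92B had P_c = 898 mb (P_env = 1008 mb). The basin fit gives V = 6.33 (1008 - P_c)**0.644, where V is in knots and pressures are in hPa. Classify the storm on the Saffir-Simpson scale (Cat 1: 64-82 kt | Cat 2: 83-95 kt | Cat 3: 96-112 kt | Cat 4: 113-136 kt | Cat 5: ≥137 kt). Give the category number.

ΔP = 1008 − 898 = 110 mb.
V ≈ 6.33 × 110^0.644 = 6.33 × 20.64 ≈ 131 kt.
131 kt falls in the Category 4 band.

4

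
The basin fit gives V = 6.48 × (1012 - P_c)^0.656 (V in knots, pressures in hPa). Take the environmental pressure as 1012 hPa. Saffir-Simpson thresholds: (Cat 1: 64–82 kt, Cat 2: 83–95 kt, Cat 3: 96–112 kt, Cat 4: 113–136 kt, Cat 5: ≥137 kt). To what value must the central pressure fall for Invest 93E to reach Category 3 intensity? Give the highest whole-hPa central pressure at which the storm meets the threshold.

951 hPa

Category 3 begins at V = 96 kt.
Required ΔP = (96/6.48)^(1/0.656) = 14.815^1.524 ≈ 60.90 hPa.
P_c ≤ 1012 − 60.90 = 951.10, so the highest integer P_c is 951 hPa.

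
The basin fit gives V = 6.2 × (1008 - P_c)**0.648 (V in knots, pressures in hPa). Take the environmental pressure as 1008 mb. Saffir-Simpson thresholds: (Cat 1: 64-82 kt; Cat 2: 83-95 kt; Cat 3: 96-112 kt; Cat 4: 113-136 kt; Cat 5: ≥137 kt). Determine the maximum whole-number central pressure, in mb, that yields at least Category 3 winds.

Category 3 begins at V = 96 kt.
Required ΔP = (96/6.2)^(1/0.648) = 15.484^1.543 ≈ 68.59 mb.
P_c ≤ 1008 − 68.59 = 939.41, so the highest integer P_c is 939 mb.

939 mb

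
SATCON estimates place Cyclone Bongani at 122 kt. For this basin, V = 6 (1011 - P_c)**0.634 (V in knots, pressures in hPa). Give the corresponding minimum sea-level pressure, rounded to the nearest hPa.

895 hPa

ΔP = (V / 6)^(1/0.634) = (122/6)^1.577.
122/6 = 20.333; 20.333^1.577 ≈ 115.72 hPa.
P_c = 1011 − 115.72 = 895.28 ≈ 895 hPa.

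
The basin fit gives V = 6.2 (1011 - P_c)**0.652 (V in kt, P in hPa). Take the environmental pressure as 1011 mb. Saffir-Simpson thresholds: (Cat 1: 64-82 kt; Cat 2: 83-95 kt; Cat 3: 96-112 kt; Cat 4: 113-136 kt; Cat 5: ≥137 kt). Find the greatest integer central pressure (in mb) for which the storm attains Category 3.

Category 3 begins at V = 96 kt.
Required ΔP = (96/6.2)^(1/0.652) = 15.484^1.534 ≈ 66.83 mb.
P_c ≤ 1011 − 66.83 = 944.17, so the highest integer P_c is 944 mb.

944 mb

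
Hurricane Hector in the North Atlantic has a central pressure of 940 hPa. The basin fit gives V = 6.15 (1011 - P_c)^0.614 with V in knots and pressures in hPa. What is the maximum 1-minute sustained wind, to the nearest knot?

84 kt

ΔP = 1011 − 940 = 71 hPa.
71^0.614 ≈ 13.698.
V ≈ 6.15 × 13.698 ≈ 84.2 kt.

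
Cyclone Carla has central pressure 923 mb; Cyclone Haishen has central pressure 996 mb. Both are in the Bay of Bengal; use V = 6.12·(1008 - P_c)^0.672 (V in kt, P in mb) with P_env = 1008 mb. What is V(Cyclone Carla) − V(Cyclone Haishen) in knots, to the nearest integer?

Cyclone Carla: ΔP = 85; V ≈ 6.12 × 85^0.672 ≈ 121.15 kt.
Cyclone Haishen: ΔP = 12; V ≈ 6.12 × 12^0.672 ≈ 32.51 kt.
Difference ≈ 121.15 − 32.51 = 88.64 → 89 kt.

89 kt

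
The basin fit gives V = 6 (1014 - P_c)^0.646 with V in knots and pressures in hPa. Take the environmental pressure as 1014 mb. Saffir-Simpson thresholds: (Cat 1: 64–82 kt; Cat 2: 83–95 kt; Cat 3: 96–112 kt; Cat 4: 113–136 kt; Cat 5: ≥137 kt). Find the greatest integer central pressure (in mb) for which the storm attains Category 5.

887 mb

Category 5 begins at V = 137 kt.
Required ΔP = (137/6)^(1/0.646) = 22.833^1.548 ≈ 126.78 mb.
P_c ≤ 1014 − 126.78 = 887.22, so the highest integer P_c is 887 mb.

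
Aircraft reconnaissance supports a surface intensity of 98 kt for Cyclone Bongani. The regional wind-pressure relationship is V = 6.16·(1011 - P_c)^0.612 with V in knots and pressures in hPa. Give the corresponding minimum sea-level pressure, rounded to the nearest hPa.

ΔP = (V / 6.16)^(1/0.612) = (98/6.16)^1.634.
98/6.16 = 15.909; 15.909^1.634 ≈ 91.93 hPa.
P_c = 1011 − 91.93 = 919.07 ≈ 919 hPa.

919 hPa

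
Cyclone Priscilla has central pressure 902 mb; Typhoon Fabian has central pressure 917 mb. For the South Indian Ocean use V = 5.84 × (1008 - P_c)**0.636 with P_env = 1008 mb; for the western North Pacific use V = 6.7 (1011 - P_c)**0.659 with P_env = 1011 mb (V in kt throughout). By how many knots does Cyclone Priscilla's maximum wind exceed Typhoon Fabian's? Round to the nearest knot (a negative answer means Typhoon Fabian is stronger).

-20 kt

Cyclone Priscilla: ΔP = 106; V ≈ 5.84 × 106^0.636 ≈ 113.37 kt.
Typhoon Fabian: ΔP = 94; V ≈ 6.7 × 94^0.659 ≈ 133.77 kt.
Difference ≈ 113.37 − 133.77 = -20.40 → -20 kt.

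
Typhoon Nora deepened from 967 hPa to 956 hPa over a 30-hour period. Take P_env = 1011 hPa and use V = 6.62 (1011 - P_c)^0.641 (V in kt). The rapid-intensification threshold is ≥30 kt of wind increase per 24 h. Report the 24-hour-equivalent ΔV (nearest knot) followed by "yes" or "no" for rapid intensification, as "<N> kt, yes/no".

V₁: ΔP = 44, V ≈ 6.62 × 44^0.641 ≈ 74.87 kt.
V₂: ΔP = 55, V ≈ 6.62 × 55^0.641 ≈ 86.38 kt.
ΔV over 30 h = 11.51 kt → 24 h equivalent = 11.51 × 24/30 ≈ 9.21 kt.
9 kt < 30 kt ⇒ not rapid intensification.

9 kt, no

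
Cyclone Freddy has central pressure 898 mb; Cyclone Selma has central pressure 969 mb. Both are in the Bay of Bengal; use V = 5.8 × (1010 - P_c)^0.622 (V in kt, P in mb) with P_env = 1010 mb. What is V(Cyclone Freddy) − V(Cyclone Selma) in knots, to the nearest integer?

51 kt

Cyclone Freddy: ΔP = 112; V ≈ 5.8 × 112^0.622 ≈ 109.15 kt.
Cyclone Selma: ΔP = 41; V ≈ 5.8 × 41^0.622 ≈ 58.42 kt.
Difference ≈ 109.15 − 58.42 = 50.73 → 51 kt.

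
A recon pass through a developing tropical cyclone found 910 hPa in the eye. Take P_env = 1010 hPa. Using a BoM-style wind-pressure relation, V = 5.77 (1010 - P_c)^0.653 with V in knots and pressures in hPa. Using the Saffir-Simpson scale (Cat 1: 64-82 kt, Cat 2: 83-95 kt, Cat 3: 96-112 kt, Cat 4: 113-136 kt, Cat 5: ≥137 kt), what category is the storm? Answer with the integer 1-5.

4

ΔP = 1010 − 910 = 100 hPa.
V ≈ 5.77 × 100^0.653 = 5.77 × 20.23 ≈ 117 kt.
117 kt falls in the Category 4 band.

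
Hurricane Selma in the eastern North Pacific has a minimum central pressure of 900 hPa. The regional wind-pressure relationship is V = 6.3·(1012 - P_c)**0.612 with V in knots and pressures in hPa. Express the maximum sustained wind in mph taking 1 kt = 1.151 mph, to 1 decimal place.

ΔP = 1012 − 900 = 112 hPa.
V ≈ 6.3 × 112^0.612 = 6.3 × 17.952 ≈ 113.100 kt.
113.100 × 1.151 ≈ 130.18 mph → 130.2 mph.

130.2 mph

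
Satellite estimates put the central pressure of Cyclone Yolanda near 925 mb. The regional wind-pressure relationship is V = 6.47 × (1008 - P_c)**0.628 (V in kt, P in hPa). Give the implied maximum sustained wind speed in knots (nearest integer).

104 kt

ΔP = 1008 − 925 = 83 mb.
83^0.628 ≈ 16.039.
V ≈ 6.47 × 16.039 ≈ 103.8 kt.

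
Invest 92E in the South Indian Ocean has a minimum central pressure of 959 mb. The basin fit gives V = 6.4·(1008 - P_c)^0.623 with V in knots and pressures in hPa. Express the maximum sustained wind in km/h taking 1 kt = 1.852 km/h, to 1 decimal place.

133.9 km/h

ΔP = 1008 − 959 = 49 mb.
V ≈ 6.4 × 49^0.623 = 6.4 × 11.298 ≈ 72.306 kt.
72.306 × 1.852 ≈ 133.91 km/h → 133.9 km/h.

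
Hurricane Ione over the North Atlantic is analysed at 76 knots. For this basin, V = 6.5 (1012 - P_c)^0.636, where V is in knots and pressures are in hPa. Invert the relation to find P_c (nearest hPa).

964 hPa

ΔP = (V / 6.5)^(1/0.636) = (76/6.5)^1.572.
76/6.5 = 11.692; 11.692^1.572 ≈ 47.76 hPa.
P_c = 1012 − 47.76 = 964.24 ≈ 964 hPa.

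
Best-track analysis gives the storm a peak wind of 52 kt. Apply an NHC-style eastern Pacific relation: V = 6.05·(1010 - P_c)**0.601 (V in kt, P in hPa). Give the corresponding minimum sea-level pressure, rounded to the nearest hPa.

ΔP = (V / 6.05)^(1/0.601) = (52/6.05)^1.664.
52/6.05 = 8.595; 8.595^1.664 ≈ 35.85 hPa.
P_c = 1010 − 35.85 = 974.15 ≈ 974 hPa.

974 hPa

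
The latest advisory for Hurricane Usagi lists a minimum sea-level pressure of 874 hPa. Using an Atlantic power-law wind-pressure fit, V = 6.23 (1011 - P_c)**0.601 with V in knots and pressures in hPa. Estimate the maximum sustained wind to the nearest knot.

120 kt

ΔP = 1011 − 874 = 137 hPa.
137^0.601 ≈ 19.238.
V ≈ 6.23 × 19.238 ≈ 119.9 kt.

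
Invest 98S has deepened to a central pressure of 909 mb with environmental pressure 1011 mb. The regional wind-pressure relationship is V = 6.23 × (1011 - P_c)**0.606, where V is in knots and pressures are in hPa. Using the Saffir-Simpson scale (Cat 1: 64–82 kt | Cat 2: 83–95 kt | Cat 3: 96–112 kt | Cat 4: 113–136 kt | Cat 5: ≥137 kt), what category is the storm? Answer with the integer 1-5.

ΔP = 1011 − 909 = 102 mb.
V ≈ 6.23 × 102^0.606 = 6.23 × 16.49 ≈ 103 kt.
103 kt falls in the Category 3 band.

3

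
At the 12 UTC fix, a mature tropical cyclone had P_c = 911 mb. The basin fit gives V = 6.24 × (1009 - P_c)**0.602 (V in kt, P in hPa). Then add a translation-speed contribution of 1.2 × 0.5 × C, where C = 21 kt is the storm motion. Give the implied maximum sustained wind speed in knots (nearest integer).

ΔP = 1009 − 911 = 98 mb.
98^0.602 ≈ 15.802.
V ≈ 6.24 × 15.802 ≈ 98.6 kt.
Translation term: 1.2 × 0.5 × 21 = 12.6 kt.
Corrected V ≈ 111.2 kt → 111 kt.

111 kt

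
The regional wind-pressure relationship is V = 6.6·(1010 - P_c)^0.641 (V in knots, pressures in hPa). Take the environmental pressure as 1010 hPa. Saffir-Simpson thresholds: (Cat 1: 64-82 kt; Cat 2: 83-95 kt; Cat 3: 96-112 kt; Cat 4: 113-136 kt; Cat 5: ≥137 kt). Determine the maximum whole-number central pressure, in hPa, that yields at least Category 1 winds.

Category 1 begins at V = 64 kt.
Required ΔP = (64/6.6)^(1/0.641) = 9.697^1.560 ≈ 34.61 hPa.
P_c ≤ 1010 − 34.61 = 975.39, so the highest integer P_c is 975 hPa.

975 hPa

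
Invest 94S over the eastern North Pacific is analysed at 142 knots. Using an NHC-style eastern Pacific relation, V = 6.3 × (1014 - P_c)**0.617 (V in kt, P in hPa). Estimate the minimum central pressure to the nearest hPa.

ΔP = (V / 6.3)^(1/0.617) = (142/6.3)^1.621.
142/6.3 = 22.540; 22.540^1.621 ≈ 155.88 hPa.
P_c = 1014 − 155.88 = 858.12 ≈ 858 hPa.

858 hPa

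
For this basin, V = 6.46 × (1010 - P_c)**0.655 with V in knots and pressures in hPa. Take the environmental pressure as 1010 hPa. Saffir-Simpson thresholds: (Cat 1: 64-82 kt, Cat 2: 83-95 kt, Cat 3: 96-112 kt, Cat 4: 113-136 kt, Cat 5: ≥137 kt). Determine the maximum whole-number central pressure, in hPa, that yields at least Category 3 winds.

Category 3 begins at V = 96 kt.
Required ΔP = (96/6.46)^(1/0.655) = 14.861^1.527 ≈ 61.57 hPa.
P_c ≤ 1010 − 61.57 = 948.43, so the highest integer P_c is 948 hPa.

948 hPa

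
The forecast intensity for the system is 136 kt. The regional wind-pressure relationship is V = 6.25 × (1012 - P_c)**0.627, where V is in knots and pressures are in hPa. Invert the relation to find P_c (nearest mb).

ΔP = (V / 6.25)^(1/0.627) = (136/6.25)^1.595.
136/6.25 = 21.760; 21.760^1.595 ≈ 135.97 mb.
P_c = 1012 − 135.97 = 876.03 ≈ 876 mb.

876 mb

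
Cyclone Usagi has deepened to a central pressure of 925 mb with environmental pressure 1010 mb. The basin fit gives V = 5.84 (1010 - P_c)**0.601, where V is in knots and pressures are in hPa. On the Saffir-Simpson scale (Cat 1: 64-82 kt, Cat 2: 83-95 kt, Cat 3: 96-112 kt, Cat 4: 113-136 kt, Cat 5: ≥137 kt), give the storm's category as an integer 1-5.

2

ΔP = 1010 − 925 = 85 mb.
V ≈ 5.84 × 85^0.601 = 5.84 × 14.44 ≈ 84 kt.
84 kt falls in the Category 2 band.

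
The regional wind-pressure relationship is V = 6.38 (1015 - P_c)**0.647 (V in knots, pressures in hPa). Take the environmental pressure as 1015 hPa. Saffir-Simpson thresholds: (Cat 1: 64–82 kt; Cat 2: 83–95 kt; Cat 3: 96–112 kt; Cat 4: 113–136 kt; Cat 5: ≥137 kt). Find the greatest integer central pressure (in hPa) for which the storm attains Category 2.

962 hPa

Category 2 begins at V = 83 kt.
Required ΔP = (83/6.38)^(1/0.647) = 13.009^1.546 ≈ 52.75 hPa.
P_c ≤ 1015 − 52.75 = 962.25, so the highest integer P_c is 962 hPa.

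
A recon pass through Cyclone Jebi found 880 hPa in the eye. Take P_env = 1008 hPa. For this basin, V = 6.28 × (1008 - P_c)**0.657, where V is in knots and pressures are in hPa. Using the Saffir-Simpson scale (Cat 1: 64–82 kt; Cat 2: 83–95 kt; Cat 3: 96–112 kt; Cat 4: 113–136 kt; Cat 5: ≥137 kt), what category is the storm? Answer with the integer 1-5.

5

ΔP = 1008 − 880 = 128 hPa.
V ≈ 6.28 × 128^0.657 = 6.28 × 24.23 ≈ 152 kt.
152 kt falls in the Category 5 band.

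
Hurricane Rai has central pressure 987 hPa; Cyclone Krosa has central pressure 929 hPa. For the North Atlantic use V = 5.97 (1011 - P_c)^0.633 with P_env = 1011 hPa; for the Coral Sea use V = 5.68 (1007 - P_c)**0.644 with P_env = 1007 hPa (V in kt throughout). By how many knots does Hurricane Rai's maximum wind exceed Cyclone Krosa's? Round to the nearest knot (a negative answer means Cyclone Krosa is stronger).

-49 kt

Hurricane Rai: ΔP = 24; V ≈ 5.97 × 24^0.633 ≈ 44.63 kt.
Cyclone Krosa: ΔP = 78; V ≈ 5.68 × 78^0.644 ≈ 93.94 kt.
Difference ≈ 44.63 − 93.94 = -49.31 → -49 kt.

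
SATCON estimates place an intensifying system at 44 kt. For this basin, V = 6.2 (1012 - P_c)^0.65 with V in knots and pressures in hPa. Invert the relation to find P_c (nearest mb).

ΔP = (V / 6.2)^(1/0.65) = (44/6.2)^1.538.
44/6.2 = 7.097; 7.097^1.538 ≈ 20.39 mb.
P_c = 1012 − 20.39 = 991.61 ≈ 992 mb.

992 mb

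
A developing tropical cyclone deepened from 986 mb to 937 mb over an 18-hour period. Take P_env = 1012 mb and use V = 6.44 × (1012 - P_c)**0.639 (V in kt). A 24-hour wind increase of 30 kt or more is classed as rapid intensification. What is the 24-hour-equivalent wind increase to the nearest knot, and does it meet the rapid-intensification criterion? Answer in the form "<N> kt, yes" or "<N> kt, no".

V₁: ΔP = 26, V ≈ 6.44 × 26^0.639 ≈ 51.65 kt.
V₂: ΔP = 75, V ≈ 6.44 × 75^0.639 ≈ 101.64 kt.
ΔV over 18 h = 49.99 kt → 24 h equivalent = 49.99 × 24/18 ≈ 66.65 kt.
67 kt ≥ 30 kt ⇒ rapid intensification.

67 kt, yes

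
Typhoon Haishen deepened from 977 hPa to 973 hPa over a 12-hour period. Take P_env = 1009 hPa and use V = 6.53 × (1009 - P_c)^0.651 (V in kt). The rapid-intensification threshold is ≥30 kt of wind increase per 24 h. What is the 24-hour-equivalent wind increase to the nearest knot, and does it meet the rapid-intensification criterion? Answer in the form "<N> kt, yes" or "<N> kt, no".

10 kt, no

V₁: ΔP = 32, V ≈ 6.53 × 32^0.651 ≈ 62.34 kt.
V₂: ΔP = 36, V ≈ 6.53 × 36^0.651 ≈ 67.31 kt.
ΔV over 12 h = 4.97 kt → 24 h equivalent = 4.97 × 24/12 ≈ 9.94 kt.
10 kt < 30 kt ⇒ not rapid intensification.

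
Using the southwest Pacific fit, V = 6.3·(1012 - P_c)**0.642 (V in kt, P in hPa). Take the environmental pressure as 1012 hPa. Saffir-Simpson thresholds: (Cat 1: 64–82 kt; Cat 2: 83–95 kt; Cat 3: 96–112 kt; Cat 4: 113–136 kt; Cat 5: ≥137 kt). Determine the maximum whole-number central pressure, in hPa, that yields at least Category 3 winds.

942 hPa

Category 3 begins at V = 96 kt.
Required ΔP = (96/6.3)^(1/0.642) = 15.238^1.558 ≈ 69.59 hPa.
P_c ≤ 1012 − 69.59 = 942.41, so the highest integer P_c is 942 hPa.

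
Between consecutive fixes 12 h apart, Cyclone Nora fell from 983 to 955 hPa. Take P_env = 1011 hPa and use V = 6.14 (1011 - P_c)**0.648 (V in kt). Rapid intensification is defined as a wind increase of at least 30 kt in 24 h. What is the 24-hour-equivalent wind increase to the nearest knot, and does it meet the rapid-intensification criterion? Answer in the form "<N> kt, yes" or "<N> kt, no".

60 kt, yes

V₁: ΔP = 28, V ≈ 6.14 × 28^0.648 ≈ 53.20 kt.
V₂: ΔP = 56, V ≈ 6.14 × 56^0.648 ≈ 83.37 kt.
ΔV over 12 h = 30.17 kt → 24 h equivalent = 30.17 × 24/12 ≈ 60.34 kt.
60 kt ≥ 30 kt ⇒ rapid intensification.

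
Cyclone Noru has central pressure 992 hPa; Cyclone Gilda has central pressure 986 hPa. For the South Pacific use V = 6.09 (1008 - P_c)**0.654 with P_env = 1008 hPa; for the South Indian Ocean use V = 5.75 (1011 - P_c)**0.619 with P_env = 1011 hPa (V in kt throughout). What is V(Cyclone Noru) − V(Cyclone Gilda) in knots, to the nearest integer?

-5 kt

Cyclone Noru: ΔP = 16; V ≈ 6.09 × 16^0.654 ≈ 37.33 kt.
Cyclone Gilda: ΔP = 25; V ≈ 5.75 × 25^0.619 ≈ 42.17 kt.
Difference ≈ 37.33 − 42.17 = -4.84 → -5 kt.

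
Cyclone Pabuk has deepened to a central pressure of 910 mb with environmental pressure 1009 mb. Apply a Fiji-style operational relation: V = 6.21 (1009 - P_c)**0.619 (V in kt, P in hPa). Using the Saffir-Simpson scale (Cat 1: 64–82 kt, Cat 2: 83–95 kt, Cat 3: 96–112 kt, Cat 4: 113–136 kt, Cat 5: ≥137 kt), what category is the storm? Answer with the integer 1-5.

3

ΔP = 1009 − 910 = 99 mb.
V ≈ 6.21 × 99^0.619 = 6.21 × 17.19 ≈ 107 kt.
107 kt falls in the Category 3 band.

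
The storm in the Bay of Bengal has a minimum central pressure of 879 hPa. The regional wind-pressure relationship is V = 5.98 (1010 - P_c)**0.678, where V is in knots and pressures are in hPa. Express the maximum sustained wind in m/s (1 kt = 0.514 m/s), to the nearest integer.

84 m/s

ΔP = 1010 − 879 = 131 hPa.
V ≈ 5.98 × 131^0.678 = 5.98 × 27.259 ≈ 163.009 kt.
163.009 × 0.514 ≈ 83.79 m/s → 84 m/s.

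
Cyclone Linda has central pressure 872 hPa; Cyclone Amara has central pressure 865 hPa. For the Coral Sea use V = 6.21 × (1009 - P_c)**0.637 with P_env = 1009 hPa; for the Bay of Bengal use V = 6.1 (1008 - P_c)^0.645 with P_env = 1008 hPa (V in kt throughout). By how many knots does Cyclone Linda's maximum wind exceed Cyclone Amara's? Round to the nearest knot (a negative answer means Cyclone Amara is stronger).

Cyclone Linda: ΔP = 137; V ≈ 6.21 × 137^0.637 ≈ 142.62 kt.
Cyclone Amara: ΔP = 143; V ≈ 6.1 × 143^0.645 ≈ 149.80 kt.
Difference ≈ 142.62 − 149.80 = -7.18 → -7 kt.

-7 kt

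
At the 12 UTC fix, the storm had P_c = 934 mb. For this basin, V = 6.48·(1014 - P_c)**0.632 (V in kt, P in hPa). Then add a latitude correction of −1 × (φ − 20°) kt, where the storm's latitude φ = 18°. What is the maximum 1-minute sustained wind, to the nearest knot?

ΔP = 1014 − 934 = 80 mb.
80^0.632 ≈ 15.950.
V ≈ 6.48 × 15.950 ≈ 103.4 kt.
Latitude correction: −1 × (18 − 20) = 2 kt.
Corrected V ≈ 105.4 kt → 105 kt.

105 kt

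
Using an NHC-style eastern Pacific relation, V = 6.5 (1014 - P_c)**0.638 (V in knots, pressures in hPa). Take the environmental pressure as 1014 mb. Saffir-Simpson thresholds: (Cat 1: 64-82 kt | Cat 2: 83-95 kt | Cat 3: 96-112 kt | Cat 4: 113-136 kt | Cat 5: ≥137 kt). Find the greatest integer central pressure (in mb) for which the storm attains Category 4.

926 mb

Category 4 begins at V = 113 kt.
Required ΔP = (113/6.5)^(1/0.638) = 17.385^1.567 ≈ 87.87 mb.
P_c ≤ 1014 − 87.87 = 926.13, so the highest integer P_c is 926 mb.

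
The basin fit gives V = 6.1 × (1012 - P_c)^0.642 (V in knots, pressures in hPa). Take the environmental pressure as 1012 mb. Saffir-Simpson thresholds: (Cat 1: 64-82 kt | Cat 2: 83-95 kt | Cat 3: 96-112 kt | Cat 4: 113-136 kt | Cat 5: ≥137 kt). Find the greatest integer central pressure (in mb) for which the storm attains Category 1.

973 mb

Category 1 begins at V = 64 kt.
Required ΔP = (64/6.1)^(1/0.642) = 10.492^1.558 ≈ 38.91 mb.
P_c ≤ 1012 − 38.91 = 973.09, so the highest integer P_c is 973 mb.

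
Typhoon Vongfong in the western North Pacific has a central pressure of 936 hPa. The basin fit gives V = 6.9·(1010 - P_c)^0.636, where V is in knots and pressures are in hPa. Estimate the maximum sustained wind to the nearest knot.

107 kt

ΔP = 1010 − 936 = 74 hPa.
74^0.636 ≈ 15.447.
V ≈ 6.9 × 15.447 ≈ 106.6 kt.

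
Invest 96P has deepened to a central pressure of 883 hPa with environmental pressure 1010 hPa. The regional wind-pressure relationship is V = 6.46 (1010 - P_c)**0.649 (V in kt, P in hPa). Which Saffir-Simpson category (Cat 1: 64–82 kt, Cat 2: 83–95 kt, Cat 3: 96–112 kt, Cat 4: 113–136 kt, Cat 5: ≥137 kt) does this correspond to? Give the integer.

5

ΔP = 1010 − 883 = 127 hPa.
V ≈ 6.46 × 127^0.649 = 6.46 × 23.19 ≈ 150 kt.
150 kt falls in the Category 5 band.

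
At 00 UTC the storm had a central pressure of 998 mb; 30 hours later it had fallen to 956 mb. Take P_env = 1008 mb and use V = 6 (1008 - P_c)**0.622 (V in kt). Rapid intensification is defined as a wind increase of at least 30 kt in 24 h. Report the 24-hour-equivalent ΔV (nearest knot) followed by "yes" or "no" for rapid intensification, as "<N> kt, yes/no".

36 kt, yes

V₁: ΔP = 10, V ≈ 6 × 10^0.622 ≈ 25.13 kt.
V₂: ΔP = 52, V ≈ 6 × 52^0.622 ≈ 70.07 kt.
ΔV over 30 h = 44.94 kt → 24 h equivalent = 44.94 × 24/30 ≈ 35.95 kt.
36 kt ≥ 30 kt ⇒ rapid intensification.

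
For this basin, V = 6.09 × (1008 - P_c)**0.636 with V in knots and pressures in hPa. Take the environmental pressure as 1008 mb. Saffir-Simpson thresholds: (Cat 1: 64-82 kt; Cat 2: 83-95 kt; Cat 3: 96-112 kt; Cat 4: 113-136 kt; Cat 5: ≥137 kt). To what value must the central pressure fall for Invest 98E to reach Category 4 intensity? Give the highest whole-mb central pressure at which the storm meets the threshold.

Category 4 begins at V = 113 kt.
Required ΔP = (113/6.09)^(1/0.636) = 18.555^1.572 ≈ 98.73 mb.
P_c ≤ 1008 − 98.73 = 909.27, so the highest integer P_c is 909 mb.

909 mb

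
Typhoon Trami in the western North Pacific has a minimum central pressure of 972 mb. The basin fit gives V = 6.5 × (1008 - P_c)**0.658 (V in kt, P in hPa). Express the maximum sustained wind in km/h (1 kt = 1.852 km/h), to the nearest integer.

ΔP = 1008 − 972 = 36 mb.
V ≈ 6.5 × 36^0.658 = 6.5 × 10.569 ≈ 68.701 kt.
68.701 × 1.852 ≈ 127.23 km/h → 127 km/h.

127 km/h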